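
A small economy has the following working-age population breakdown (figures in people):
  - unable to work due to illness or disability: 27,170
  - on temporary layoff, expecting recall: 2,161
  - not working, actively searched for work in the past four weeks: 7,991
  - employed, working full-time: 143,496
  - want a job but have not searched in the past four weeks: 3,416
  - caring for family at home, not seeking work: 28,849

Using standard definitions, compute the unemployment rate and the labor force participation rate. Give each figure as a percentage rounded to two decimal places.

Employed = 143,496.
Unemployed = 2,161 + 7,991 = 10,152 (jobless and actively searching, or on temporary layoff).
Labor force = 143,496 + 10,152 = 153,648.
Not in labor force = 27,170 + 3,416 + 28,849 = 59,435 (those not working and not actively searching are outside the labor force — including those who want a job but have given up searching).
Civilian working-age population = 153,648 + 59,435 = 213,083.
Unemployment rate = 10,152 / 153,648 = 6.61%.
Labor force participation rate = 153,648 / 213,083 = 72.11%.

Unemployment rate ≈ 6.61%; labor force participation rate ≈ 72.11%.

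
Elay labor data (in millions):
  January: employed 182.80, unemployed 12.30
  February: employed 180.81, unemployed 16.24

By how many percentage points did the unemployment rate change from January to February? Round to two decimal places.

January: labor force = 182.80 + 12.30 = 195.10; u = 12.30/195.10 = 6.30%.
February: labor force = 180.81 + 16.24 = 197.05; u = 16.24/197.05 = 8.24%.
Change = 8.24% − 6.30% = +1.94 pp.

The unemployment rate changed by +1.94 percentage points.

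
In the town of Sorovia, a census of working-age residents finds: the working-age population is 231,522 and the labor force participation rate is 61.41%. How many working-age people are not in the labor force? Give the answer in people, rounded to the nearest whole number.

About 89,344 are not in the labor force.

Share not in the labor force = 1 − 0.6141 = 0.3859.
Not in labor force = 0.3859 × 231,522 ≈ 89,344.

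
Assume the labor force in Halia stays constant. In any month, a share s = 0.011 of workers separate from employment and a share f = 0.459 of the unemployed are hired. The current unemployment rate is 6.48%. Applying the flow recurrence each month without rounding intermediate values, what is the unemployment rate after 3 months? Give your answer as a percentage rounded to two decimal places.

Unemployment rate after three months ≈ 2.96%.

With a fixed labor force, u_{t+1} = u_t + s·(1−u_t) − f·u_t = u_t·(1−s−f) + s.
Here 1−s−f = 0.530 and s = 0.011.
u_1 = 0.064800 × 0.530 + 0.011 = 0.045344.
u_2 = 0.045344 × 0.530 + 0.011 = 0.035032.
u_3 = 0.035032 × 0.530 + 0.011 = 0.029567.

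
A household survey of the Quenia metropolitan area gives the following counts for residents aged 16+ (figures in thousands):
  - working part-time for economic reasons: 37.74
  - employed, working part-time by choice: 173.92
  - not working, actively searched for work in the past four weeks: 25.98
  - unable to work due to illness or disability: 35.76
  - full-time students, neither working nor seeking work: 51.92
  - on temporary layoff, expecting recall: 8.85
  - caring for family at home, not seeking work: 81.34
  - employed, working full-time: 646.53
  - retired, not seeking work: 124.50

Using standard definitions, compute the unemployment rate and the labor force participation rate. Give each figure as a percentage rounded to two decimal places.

Unemployment rate ≈ 3.90%; labor force participation rate ≈ 75.26%.

Employed = 37.74 + 173.92 + 646.53 = 858.19 thousand (anyone who worked, including part-time for economic reasons, counts as employed).
Unemployed = 25.98 + 8.85 = 34.83 thousand (jobless and actively searching, or on temporary layoff).
Labor force = 858.19 + 34.83 = 893.02 thousand.
Not in labor force = 35.76 + 51.92 + 81.34 + 124.50 = 293.52 thousand (those not working and not actively searching are outside the labor force).
Civilian working-age population = 893.02 + 293.52 = 1,186.54 thousand.
Unemployment rate = 34.83 / 893.02 = 3.90%.
Labor force participation rate = 893.02 / 1,186.54 = 75.26%.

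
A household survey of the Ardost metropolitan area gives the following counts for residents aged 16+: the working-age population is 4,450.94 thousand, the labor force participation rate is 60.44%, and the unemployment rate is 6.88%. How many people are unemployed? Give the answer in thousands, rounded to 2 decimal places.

Labor force = 0.6044 × 4,450.94 = 2,690.15 thousand.
Unemployed = 0.0688 × 2,690.15 ≈ 185.08 thousand.

About 185.08 thousand are unemployed.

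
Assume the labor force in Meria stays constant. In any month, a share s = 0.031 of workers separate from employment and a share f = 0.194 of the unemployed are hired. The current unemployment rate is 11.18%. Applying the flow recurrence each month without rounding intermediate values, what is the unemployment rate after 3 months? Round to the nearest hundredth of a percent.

Unemployment rate after three months ≈ 12.57%.

With a fixed labor force, u_{t+1} = u_t + s·(1−u_t) − f·u_t = u_t·(1−s−f) + s.
Here 1−s−f = 0.775 and s = 0.031.
u_1 = 0.111800 × 0.775 + 0.031 = 0.117645.
u_2 = 0.117645 × 0.775 + 0.031 = 0.122175.
u_3 = 0.122175 × 0.775 + 0.031 = 0.125686.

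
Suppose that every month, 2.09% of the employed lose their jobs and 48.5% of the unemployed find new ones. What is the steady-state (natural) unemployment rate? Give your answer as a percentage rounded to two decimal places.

At steady state the flows balance: s·E = f·U, so U/(E+U) = s/(s+f).
u* = 2.09 / (2.09 + 48.5) = 2.09 / 50.59 = 4.13%.

Steady-state unemployment rate ≈ 4.13%.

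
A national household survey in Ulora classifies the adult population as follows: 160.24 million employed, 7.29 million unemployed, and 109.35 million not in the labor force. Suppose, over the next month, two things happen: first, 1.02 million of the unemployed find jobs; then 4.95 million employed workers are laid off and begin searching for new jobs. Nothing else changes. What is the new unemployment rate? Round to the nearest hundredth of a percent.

Initially, labor force = 160.24 + 7.29 = 167.53 million, so u = 7.29/167.53 = 4.35%.
After the first change, unemployed falls and employed rises by 1.02; labor force unchanged → E = 161.26, U = 6.27, labor force = 167.53 million.
After the second change, employed falls and unemployed rises by 4.95; labor force unchanged → E = 156.31, U = 11.22, labor force = 167.53 million.
New unemployment rate = 11.22 / 167.53 = 6.70%.

New unemployment rate ≈ 6.70%.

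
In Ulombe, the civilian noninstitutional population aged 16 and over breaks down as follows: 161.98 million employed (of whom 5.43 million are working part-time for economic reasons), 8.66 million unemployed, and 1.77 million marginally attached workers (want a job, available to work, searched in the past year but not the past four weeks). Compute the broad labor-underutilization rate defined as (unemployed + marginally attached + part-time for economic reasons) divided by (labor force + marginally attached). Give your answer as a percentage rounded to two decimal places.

Labor force = 161.98 + 8.66 = 170.64 million.
Numerator = 8.66 + 1.77 + 5.43 = 15.86 million.
Denominator = 170.64 + 1.77 = 172.41 million.
Broad rate = 15.86 / 172.41 = 9.20%.

Broad underutilization rate ≈ 9.20%.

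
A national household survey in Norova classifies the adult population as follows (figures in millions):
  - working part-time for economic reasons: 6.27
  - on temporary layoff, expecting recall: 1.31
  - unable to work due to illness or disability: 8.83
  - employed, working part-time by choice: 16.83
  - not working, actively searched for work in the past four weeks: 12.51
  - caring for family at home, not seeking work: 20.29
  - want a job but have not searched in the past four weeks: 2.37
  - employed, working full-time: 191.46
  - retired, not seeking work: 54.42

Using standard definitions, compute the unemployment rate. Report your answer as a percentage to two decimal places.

Employed = 6.27 + 16.83 + 191.46 = 214.56 million (anyone who worked, including part-time for economic reasons, counts as employed).
Unemployed = 1.31 + 12.51 = 13.82 million (jobless and actively searching, or on temporary layoff).
Labor force = 214.56 + 13.82 = 228.38 million.
Unemployment rate = 13.82 / 228.38 = 6.05%.

Unemployment rate ≈ 6.05%.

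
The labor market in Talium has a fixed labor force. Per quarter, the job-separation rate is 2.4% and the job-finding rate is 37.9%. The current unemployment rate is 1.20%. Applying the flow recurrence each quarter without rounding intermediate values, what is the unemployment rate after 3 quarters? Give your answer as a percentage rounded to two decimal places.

Unemployment rate after three quarters ≈ 4.94%.

With a fixed labor force, u_{t+1} = u_t + s·(1−u_t) − f·u_t = u_t·(1−s−f) + s.
Here 1−s−f = 0.597 and s = 0.024.
u_1 = 0.012000 × 0.597 + 0.024 = 0.031164.
u_2 = 0.031164 × 0.597 + 0.024 = 0.042605.
u_3 = 0.042605 × 0.597 + 0.024 = 0.049435.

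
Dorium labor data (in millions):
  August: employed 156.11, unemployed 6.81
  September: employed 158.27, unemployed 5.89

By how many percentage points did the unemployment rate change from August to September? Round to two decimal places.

August: labor force = 156.11 + 6.81 = 162.92; u = 6.81/162.92 = 4.18%.
September: labor force = 158.27 + 5.89 = 164.16; u = 5.89/164.16 = 3.59%.
Change = 3.59% − 4.18% = −0.59 pp.

The unemployment rate changed by −0.59 percentage points.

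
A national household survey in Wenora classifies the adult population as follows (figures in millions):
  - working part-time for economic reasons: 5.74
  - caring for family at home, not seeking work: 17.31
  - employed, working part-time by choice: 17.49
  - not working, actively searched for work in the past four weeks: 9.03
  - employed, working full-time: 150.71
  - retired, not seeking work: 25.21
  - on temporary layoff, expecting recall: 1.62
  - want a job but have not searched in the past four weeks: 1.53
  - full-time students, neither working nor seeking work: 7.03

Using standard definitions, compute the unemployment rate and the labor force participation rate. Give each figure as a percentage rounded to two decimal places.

Employed = 5.74 + 17.49 + 150.71 = 173.94 million (anyone who worked, including part-time for economic reasons, counts as employed).
Unemployed = 9.03 + 1.62 = 10.65 million (jobless and actively searching, or on temporary layoff).
Labor force = 173.94 + 10.65 = 184.59 million.
Not in labor force = 17.31 + 25.21 + 1.53 + 7.03 = 51.08 million (those not working and not actively searching are outside the labor force — including those who want a job but have given up searching).
Civilian working-age population = 184.59 + 51.08 = 235.67 million.
Unemployment rate = 10.65 / 184.59 = 5.77%.
Labor force participation rate = 184.59 / 235.67 = 78.33%.

Unemployment rate ≈ 5.77%; labor force participation rate ≈ 78.33%.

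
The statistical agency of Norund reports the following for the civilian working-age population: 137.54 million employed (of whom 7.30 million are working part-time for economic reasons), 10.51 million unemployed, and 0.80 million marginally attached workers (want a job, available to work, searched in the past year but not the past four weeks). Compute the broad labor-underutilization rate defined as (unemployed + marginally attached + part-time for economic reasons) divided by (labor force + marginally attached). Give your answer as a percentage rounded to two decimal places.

Broad underutilization rate ≈ 12.50%.

Labor force = 137.54 + 10.51 = 148.05 million.
Numerator = 10.51 + 0.80 + 7.30 = 18.61 million.
Denominator = 148.05 + 0.80 = 148.85 million.
Broad rate = 18.61 / 148.85 = 12.50%.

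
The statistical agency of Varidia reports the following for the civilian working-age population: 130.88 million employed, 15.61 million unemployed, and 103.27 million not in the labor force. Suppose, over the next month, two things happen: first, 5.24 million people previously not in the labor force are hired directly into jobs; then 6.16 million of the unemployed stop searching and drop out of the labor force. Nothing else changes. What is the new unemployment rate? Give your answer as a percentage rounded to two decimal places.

New unemployment rate ≈ 6.49%.

Initially, labor force = 130.88 + 15.61 = 146.49 million, so u = 15.61/146.49 = 10.66%.
After the first change, employed and labor force both rise by 5.24; unemployed unchanged → E = 136.12, U = 15.61, labor force = 151.73 million.
After the second change, unemployed and labor force both fall by 6.16 → E = 136.12, U = 9.45, labor force = 145.57 million.
New unemployment rate = 9.45 / 145.57 = 6.49%.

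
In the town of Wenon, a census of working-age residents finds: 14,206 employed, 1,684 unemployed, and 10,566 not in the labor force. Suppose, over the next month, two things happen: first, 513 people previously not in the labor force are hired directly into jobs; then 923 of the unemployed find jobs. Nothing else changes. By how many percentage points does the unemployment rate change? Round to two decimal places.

Initially, labor force = 14,206 + 1,684 = 15,890, so u = 1,684/15,890 = 10.60%.
After the first change, employed and labor force both rise by 513; unemployed unchanged → E = 14,719, U = 1,684, labor force = 16,403.
After the second change, unemployed falls and employed rises by 923; labor force unchanged → E = 15,642, U = 761, labor force = 16,403.
New unemployment rate = 761 / 16,403 = 4.64%.
Change = 4.64% − 10.60% = −5.96 percentage points.

The unemployment rate changes by −5.96 percentage points.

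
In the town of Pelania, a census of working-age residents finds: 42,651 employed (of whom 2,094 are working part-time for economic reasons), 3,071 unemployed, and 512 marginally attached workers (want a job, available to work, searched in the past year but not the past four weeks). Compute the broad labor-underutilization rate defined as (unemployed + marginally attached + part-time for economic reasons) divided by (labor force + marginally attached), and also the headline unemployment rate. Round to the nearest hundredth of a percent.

Broad underutilization rate ≈ 12.28%; headline unemployment rate ≈ 6.72%.

Labor force = 42,651 + 3,071 = 45,722.
Numerator = 3,071 + 512 + 2,094 = 5,677.
Denominator = 45,722 + 512 = 46,234.
Broad rate = 5,677 / 46,234 = 12.28%.
Headline unemployment rate = 3,071 / 45,722 = 6.72%.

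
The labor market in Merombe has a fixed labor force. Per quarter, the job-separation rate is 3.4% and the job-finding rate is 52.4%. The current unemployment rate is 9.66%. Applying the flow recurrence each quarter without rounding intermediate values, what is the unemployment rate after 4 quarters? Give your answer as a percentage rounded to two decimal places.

With a fixed labor force, u_{t+1} = u_t + s·(1−u_t) − f·u_t = u_t·(1−s−f) + s.
Here 1−s−f = 0.442 and s = 0.034.
u_1 = 0.096600 × 0.442 + 0.034 = 0.076697.
u_2 = 0.076697 × 0.442 + 0.034 = 0.067900.
u_3 = 0.067900 × 0.442 + 0.034 = 0.064012.
u_4 = 0.064012 × 0.442 + 0.034 = 0.062293.

Unemployment rate after four quarters ≈ 6.23%.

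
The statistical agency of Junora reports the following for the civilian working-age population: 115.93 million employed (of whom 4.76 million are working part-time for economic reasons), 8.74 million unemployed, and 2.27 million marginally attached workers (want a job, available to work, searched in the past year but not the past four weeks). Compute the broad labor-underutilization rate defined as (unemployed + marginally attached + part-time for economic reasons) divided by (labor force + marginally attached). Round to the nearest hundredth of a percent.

Labor force = 115.93 + 8.74 = 124.67 million.
Numerator = 8.74 + 2.27 + 4.76 = 15.77 million.
Denominator = 124.67 + 2.27 = 126.94 million.
Broad rate = 15.77 / 126.94 = 12.42%.

Broad underutilization rate ≈ 12.42%.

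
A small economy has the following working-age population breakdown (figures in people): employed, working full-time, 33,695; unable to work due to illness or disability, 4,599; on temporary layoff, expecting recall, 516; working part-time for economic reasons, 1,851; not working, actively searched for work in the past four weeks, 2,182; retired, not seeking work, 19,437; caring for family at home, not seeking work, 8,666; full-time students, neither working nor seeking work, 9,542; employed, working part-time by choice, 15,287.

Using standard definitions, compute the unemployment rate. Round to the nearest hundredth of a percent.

Employed = 33,695 + 1,851 + 15,287 = 50,833 (anyone who worked, including part-time for economic reasons, counts as employed).
Unemployed = 516 + 2,182 = 2,698 (jobless and actively searching, or on temporary layoff).
Labor force = 50,833 + 2,698 = 53,531.
Unemployment rate = 2,698 / 53,531 = 5.04%.

Unemployment rate ≈ 5.04%.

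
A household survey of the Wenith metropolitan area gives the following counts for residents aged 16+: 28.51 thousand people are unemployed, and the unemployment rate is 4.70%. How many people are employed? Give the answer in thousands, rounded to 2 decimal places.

About 578.09 thousand are employed.

Labor force = U / u = 28.51 / 0.0470 ≈ 606.60 thousand.
Employed = labor force − unemployed = 606.60 − 28.51 = 578.09 thousand.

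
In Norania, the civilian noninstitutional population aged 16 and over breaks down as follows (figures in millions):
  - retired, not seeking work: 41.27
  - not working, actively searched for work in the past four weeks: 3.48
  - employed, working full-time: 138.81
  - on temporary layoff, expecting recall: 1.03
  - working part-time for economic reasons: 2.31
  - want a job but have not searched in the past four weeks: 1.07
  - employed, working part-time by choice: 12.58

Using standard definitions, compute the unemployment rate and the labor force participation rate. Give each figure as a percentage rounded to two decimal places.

Unemployment rate ≈ 2.85%; labor force participation rate ≈ 78.89%.

Employed = 138.81 + 2.31 + 12.58 = 153.70 million (anyone who worked, including part-time for economic reasons, counts as employed).
Unemployed = 3.48 + 1.03 = 4.51 million (jobless and actively searching, or on temporary layoff).
Labor force = 153.70 + 4.51 = 158.21 million.
Not in labor force = 41.27 + 1.07 = 42.34 million (those not working and not actively searching are outside the labor force — including those who want a job but have given up searching).
Civilian working-age population = 158.21 + 42.34 = 200.55 million.
Unemployment rate = 4.51 / 158.21 = 2.85%.
Labor force participation rate = 158.21 / 200.55 = 78.89%.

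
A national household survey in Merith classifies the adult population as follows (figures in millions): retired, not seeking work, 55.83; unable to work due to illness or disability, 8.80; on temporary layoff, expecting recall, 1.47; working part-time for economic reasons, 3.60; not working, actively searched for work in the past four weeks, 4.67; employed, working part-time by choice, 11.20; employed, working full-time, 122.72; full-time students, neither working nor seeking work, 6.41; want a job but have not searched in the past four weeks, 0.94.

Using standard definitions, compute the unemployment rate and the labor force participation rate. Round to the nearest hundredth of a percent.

Employed = 3.60 + 11.20 + 122.72 = 137.52 million (anyone who worked, including part-time for economic reasons, counts as employed).
Unemployed = 1.47 + 4.67 = 6.14 million (jobless and actively searching, or on temporary layoff).
Labor force = 137.52 + 6.14 = 143.66 million.
Not in labor force = 55.83 + 8.80 + 6.41 + 0.94 = 71.98 million (those not working and not actively searching are outside the labor force — including those who want a job but have given up searching).
Civilian working-age population = 143.66 + 71.98 = 215.64 million.
Unemployment rate = 6.14 / 143.66 = 4.27%.
Labor force participation rate = 143.66 / 215.64 = 66.62%.

Unemployment rate ≈ 4.27%; labor force participation rate ≈ 66.62%.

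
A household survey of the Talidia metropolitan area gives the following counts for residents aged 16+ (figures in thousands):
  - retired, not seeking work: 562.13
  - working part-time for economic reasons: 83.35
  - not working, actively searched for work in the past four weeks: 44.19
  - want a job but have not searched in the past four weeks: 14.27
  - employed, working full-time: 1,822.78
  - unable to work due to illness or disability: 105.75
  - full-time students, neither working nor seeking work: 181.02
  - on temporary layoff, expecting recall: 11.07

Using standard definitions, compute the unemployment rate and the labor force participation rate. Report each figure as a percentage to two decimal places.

Employed = 83.35 + 1,822.78 = 1,906.13 thousand (anyone who worked, including part-time for economic reasons, counts as employed).
Unemployed = 44.19 + 11.07 = 55.26 thousand (jobless and actively searching, or on temporary layoff).
Labor force = 1,906.13 + 55.26 = 1,961.39 thousand.
Not in labor force = 562.13 + 14.27 + 105.75 + 181.02 = 863.17 thousand (those not working and not actively searching are outside the labor force — including those who want a job but have given up searching).
Civilian working-age population = 1,961.39 + 863.17 = 2,824.56 thousand.
Unemployment rate = 55.26 / 1,961.39 = 2.82%.
Labor force participation rate = 1,961.39 / 2,824.56 = 69.44%.

Unemployment rate ≈ 2.82%; labor force participation rate ≈ 69.44%.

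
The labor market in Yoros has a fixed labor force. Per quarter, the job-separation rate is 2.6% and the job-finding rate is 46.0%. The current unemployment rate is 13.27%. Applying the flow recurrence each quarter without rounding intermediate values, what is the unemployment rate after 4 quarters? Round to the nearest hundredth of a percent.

Unemployment rate after four quarters ≈ 5.90%.

With a fixed labor force, u_{t+1} = u_t + s·(1−u_t) − f·u_t = u_t·(1−s−f) + s.
Here 1−s−f = 0.514 and s = 0.026.
u_1 = 0.132700 × 0.514 + 0.026 = 0.094208.
u_2 = 0.094208 × 0.514 + 0.026 = 0.074423.
u_3 = 0.074423 × 0.514 + 0.026 = 0.064253.
u_4 = 0.064253 × 0.514 + 0.026 = 0.059026.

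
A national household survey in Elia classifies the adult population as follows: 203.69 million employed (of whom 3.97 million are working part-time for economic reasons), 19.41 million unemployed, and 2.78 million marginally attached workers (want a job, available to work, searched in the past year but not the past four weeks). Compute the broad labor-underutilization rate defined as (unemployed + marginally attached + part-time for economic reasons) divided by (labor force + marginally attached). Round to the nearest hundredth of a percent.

Labor force = 203.69 + 19.41 = 223.10 million.
Numerator = 19.41 + 2.78 + 3.97 = 26.16 million.
Denominator = 223.10 + 2.78 = 225.88 million.
Broad rate = 26.16 / 225.88 = 11.58%.

Broad underutilization rate ≈ 11.58%.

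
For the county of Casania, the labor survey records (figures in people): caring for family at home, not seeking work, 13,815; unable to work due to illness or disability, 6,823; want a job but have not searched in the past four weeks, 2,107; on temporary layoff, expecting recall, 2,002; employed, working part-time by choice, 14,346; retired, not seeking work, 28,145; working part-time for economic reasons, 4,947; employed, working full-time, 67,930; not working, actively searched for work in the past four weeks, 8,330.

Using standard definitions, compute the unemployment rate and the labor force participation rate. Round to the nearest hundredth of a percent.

Unemployment rate ≈ 10.59%; labor force participation rate ≈ 65.72%.

Employed = 14,346 + 4,947 + 67,930 = 87,223 (anyone who worked, including part-time for economic reasons, counts as employed).
Unemployed = 2,002 + 8,330 = 10,332 (jobless and actively searching, or on temporary layoff).
Labor force = 87,223 + 10,332 = 97,555.
Not in labor force = 13,815 + 6,823 + 2,107 + 28,145 = 50,890 (those not working and not actively searching are outside the labor force — including those who want a job but have given up searching).
Civilian working-age population = 97,555 + 50,890 = 148,445.
Unemployment rate = 10,332 / 97,555 = 10.59%.
Labor force participation rate = 97,555 / 148,445 = 65.72%.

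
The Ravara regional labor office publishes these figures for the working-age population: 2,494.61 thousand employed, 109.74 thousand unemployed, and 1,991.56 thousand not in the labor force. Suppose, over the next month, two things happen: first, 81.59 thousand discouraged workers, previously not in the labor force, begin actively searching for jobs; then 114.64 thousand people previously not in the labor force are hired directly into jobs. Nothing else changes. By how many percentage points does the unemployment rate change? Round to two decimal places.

Initially, labor force = 2,494.61 + 109.74 = 2,604.35 thousand, so u = 109.74/2,604.35 = 4.21%.
After the first change, unemployed and labor force both rise by 81.59 → E = 2,494.61, U = 191.33, labor force = 2,685.94 thousand.
After the second change, employed and labor force both rise by 114.64; unemployed unchanged → E = 2,609.25, U = 191.33, labor force = 2,800.58 thousand.
New unemployment rate = 191.33 / 2,800.58 = 6.83%.
Change = 6.83% − 4.21% = +2.62 percentage points.

The unemployment rate changes by +2.62 percentage points.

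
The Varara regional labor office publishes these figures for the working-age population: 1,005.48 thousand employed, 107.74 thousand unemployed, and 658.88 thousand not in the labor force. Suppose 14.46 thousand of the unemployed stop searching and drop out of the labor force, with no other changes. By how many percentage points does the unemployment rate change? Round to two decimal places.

Initially, labor force = 1,005.48 + 107.74 = 1,113.22 thousand, so u = 107.74/1,113.22 = 9.68%.
After the change, unemployed and labor force both fall by 14.46 → E = 1,005.48, U = 93.28, labor force = 1,098.76 thousand.
New unemployment rate = 93.28 / 1,098.76 = 8.49%.
Change = 8.49% − 9.68% = −1.19 percentage points.

The unemployment rate changes by −1.19 percentage points.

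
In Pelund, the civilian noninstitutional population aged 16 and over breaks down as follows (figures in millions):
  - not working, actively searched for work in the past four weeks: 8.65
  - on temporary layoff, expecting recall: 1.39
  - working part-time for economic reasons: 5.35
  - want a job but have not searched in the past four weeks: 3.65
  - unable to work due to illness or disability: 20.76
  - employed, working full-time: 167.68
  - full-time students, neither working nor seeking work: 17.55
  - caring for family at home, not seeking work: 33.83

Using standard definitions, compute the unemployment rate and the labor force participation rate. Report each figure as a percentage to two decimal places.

Employed = 5.35 + 167.68 = 173.03 million (anyone who worked, including part-time for economic reasons, counts as employed).
Unemployed = 8.65 + 1.39 = 10.04 million (jobless and actively searching, or on temporary layoff).
Labor force = 173.03 + 10.04 = 183.07 million.
Not in labor force = 3.65 + 20.76 + 17.55 + 33.83 = 75.79 million (those not working and not actively searching are outside the labor force — including those who want a job but have given up searching).
Civilian working-age population = 183.07 + 75.79 = 258.86 million.
Unemployment rate = 10.04 / 183.07 = 5.48%.
Labor force participation rate = 183.07 / 258.86 = 70.72%.

Unemployment rate ≈ 5.48%; labor force participation rate ≈ 70.72%.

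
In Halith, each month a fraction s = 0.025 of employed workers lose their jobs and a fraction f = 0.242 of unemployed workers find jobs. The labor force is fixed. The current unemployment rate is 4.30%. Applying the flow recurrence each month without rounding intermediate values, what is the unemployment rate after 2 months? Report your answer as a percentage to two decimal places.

Unemployment rate after two months ≈ 6.64%.

With a fixed labor force, u_{t+1} = u_t + s·(1−u_t) − f·u_t = u_t·(1−s−f) + s.
Here 1−s−f = 0.733 and s = 0.025.
u_1 = 0.043000 × 0.733 + 0.025 = 0.056519.
u_2 = 0.056519 × 0.733 + 0.025 = 0.066428.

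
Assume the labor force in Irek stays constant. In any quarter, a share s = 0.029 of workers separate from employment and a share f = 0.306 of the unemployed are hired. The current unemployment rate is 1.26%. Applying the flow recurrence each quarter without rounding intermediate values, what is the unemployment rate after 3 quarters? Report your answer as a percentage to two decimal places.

Unemployment rate after three quarters ≈ 6.48%.

With a fixed labor force, u_{t+1} = u_t + s·(1−u_t) − f·u_t = u_t·(1−s−f) + s.
Here 1−s−f = 0.665 and s = 0.029.
u_1 = 0.012600 × 0.665 + 0.029 = 0.037379.
u_2 = 0.037379 × 0.665 + 0.029 = 0.053857.
u_3 = 0.053857 × 0.665 + 0.029 = 0.064815.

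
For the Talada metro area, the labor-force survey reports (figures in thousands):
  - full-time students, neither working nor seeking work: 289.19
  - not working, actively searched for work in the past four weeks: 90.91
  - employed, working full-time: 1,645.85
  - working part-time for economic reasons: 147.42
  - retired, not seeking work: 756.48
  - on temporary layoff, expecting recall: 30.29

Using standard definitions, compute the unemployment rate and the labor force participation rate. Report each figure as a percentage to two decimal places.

Employed = 1,645.85 + 147.42 = 1,793.27 thousand (anyone who worked, including part-time for economic reasons, counts as employed).
Unemployed = 90.91 + 30.29 = 121.20 thousand (jobless and actively searching, or on temporary layoff).
Labor force = 1,793.27 + 121.20 = 1,914.47 thousand.
Not in labor force = 289.19 + 756.48 = 1,045.67 thousand (those not working and not actively searching are outside the labor force).
Civilian working-age population = 1,914.47 + 1,045.67 = 2,960.14 thousand.
Unemployment rate = 121.20 / 1,914.47 = 6.33%.
Labor force participation rate = 1,914.47 / 2,960.14 = 64.67%.

Unemployment rate ≈ 6.33%; labor force participation rate ≈ 64.67%.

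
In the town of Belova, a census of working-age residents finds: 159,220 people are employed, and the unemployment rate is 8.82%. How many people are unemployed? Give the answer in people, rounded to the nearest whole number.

About 15,402 are unemployed.

Let U be the number unemployed. The labor force is E + U, and U/(E+U) = 0.0882.
So U = 0.0882 × 159,220 / (1 − 0.0882) = 14043.20 / 0.9118 ≈ 15,402.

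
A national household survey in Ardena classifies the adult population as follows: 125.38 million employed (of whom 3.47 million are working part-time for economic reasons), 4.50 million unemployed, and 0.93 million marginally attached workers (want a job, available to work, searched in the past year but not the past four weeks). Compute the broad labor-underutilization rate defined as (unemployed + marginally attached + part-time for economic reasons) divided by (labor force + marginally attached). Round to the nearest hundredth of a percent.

Broad underutilization rate ≈ 6.80%.

Labor force = 125.38 + 4.50 = 129.88 million.
Numerator = 4.50 + 0.93 + 3.47 = 8.90 million.
Denominator = 129.88 + 0.93 = 130.81 million.
Broad rate = 8.90 / 130.81 = 6.80%.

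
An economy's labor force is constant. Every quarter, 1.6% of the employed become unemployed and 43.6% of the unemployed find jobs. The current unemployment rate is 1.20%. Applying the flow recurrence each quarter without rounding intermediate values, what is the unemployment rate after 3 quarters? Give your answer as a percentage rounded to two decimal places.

With a fixed labor force, u_{t+1} = u_t + s·(1−u_t) − f·u_t = u_t·(1−s−f) + s.
Here 1−s−f = 0.548 and s = 0.016.
u_1 = 0.012000 × 0.548 + 0.016 = 0.022576.
u_2 = 0.022576 × 0.548 + 0.016 = 0.028372.
u_3 = 0.028372 × 0.548 + 0.016 = 0.031548.

Unemployment rate after three quarters ≈ 3.15%.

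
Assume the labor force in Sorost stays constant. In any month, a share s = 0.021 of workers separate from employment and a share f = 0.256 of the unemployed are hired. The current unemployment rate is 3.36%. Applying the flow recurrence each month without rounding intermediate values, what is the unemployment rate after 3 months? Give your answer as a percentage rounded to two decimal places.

Unemployment rate after three months ≈ 5.99%.

With a fixed labor force, u_{t+1} = u_t + s·(1−u_t) − f·u_t = u_t·(1−s−f) + s.
Here 1−s−f = 0.723 and s = 0.021.
u_1 = 0.033600 × 0.723 + 0.021 = 0.045293.
u_2 = 0.045293 × 0.723 + 0.021 = 0.053747.
u_3 = 0.053747 × 0.723 + 0.021 = 0.059859.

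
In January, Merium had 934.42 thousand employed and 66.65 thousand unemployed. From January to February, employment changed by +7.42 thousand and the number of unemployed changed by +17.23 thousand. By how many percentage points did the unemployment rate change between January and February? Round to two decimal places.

The unemployment rate changed by +1.52 percentage points.

January: labor force = 934.42 + 66.65 = 1,001.07; u = 66.65/1,001.07 = 6.66%.
February: labor force = 941.84 + 83.88 = 1,025.72; u = 83.88/1,025.72 = 8.18%.
Change = 8.18% − 6.66% = +1.52 pp.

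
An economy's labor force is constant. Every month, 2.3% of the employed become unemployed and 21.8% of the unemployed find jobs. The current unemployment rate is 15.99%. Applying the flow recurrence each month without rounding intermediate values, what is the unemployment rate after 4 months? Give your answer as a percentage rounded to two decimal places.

Unemployment rate after four months ≈ 11.68%.

With a fixed labor force, u_{t+1} = u_t + s·(1−u_t) − f·u_t = u_t·(1−s−f) + s.
Here 1−s−f = 0.759 and s = 0.023.
u_1 = 0.159900 × 0.759 + 0.023 = 0.144364.
u_2 = 0.144364 × 0.759 + 0.023 = 0.132572.
u_3 = 0.132572 × 0.759 + 0.023 = 0.123622.
u_4 = 0.123622 × 0.759 + 0.023 = 0.116829.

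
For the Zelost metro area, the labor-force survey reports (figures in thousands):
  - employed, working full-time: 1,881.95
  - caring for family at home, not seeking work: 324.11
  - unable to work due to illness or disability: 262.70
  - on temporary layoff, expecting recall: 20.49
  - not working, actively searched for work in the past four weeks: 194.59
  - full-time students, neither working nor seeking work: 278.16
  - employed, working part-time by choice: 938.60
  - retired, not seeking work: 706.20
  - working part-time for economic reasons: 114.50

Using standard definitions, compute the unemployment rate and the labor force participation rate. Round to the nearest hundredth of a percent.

Employed = 1,881.95 + 938.60 + 114.50 = 2,935.05 thousand (anyone who worked, including part-time for economic reasons, counts as employed).
Unemployed = 20.49 + 194.59 = 215.08 thousand (jobless and actively searching, or on temporary layoff).
Labor force = 2,935.05 + 215.08 = 3,150.13 thousand.
Not in labor force = 324.11 + 262.70 + 278.16 + 706.20 = 1,571.17 thousand (those not working and not actively searching are outside the labor force).
Civilian working-age population = 3,150.13 + 1,571.17 = 4,721.30 thousand.
Unemployment rate = 215.08 / 3,150.13 = 6.83%.
Labor force participation rate = 3,150.13 / 4,721.30 = 66.72%.

Unemployment rate ≈ 6.83%; labor force participation rate ≈ 66.72%.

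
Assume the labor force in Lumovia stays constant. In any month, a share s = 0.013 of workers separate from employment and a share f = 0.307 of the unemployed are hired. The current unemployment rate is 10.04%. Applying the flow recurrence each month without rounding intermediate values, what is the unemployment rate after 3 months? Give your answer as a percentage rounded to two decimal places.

Unemployment rate after three months ≈ 5.94%.

With a fixed labor force, u_{t+1} = u_t + s·(1−u_t) − f·u_t = u_t·(1−s−f) + s.
Here 1−s−f = 0.680 and s = 0.013.
u_1 = 0.100400 × 0.680 + 0.013 = 0.081272.
u_2 = 0.081272 × 0.680 + 0.013 = 0.068265.
u_3 = 0.068265 × 0.680 + 0.013 = 0.059420.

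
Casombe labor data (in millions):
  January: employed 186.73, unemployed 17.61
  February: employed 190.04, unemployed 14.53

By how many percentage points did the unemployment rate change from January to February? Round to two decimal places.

January: labor force = 186.73 + 17.61 = 204.34; u = 17.61/204.34 = 8.62%.
February: labor force = 190.04 + 14.53 = 204.57; u = 14.53/204.57 = 7.10%.
Change = 7.10% − 8.62% = −1.52 pp.

The unemployment rate changed by −1.52 percentage points.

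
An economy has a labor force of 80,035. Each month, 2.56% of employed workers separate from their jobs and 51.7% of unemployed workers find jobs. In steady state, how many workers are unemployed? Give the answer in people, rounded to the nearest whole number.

Steady-state unemployment rate u* = s/(s+f) = 2.56/(2.56+51.7) = 0.047180.
Unemployed = u* × labor force = 0.047180 × 80,035 ≈ 3,776.

About 3,776 are unemployed in steady state.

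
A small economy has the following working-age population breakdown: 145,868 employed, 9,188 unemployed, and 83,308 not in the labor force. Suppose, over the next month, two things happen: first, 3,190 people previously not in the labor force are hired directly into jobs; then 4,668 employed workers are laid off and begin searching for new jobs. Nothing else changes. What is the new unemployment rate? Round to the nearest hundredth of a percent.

New unemployment rate ≈ 8.76%.

Initially, labor force = 145,868 + 9,188 = 155,056, so u = 9,188/155,056 = 5.93%.
After the first change, employed and labor force both rise by 3,190; unemployed unchanged → E = 149,058, U = 9,188, labor force = 158,246.
After the second change, employed falls and unemployed rises by 4,668; labor force unchanged → E = 144,390, U = 13,856, labor force = 158,246.
New unemployment rate = 13,856 / 158,246 = 8.76%.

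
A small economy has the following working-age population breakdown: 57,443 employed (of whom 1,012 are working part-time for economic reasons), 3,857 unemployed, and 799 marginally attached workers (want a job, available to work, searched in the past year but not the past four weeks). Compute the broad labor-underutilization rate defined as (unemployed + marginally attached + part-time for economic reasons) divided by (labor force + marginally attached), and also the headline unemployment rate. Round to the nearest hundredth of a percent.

Labor force = 57,443 + 3,857 = 61,300.
Numerator = 3,857 + 799 + 1,012 = 5,668.
Denominator = 61,300 + 799 = 62,099.
Broad rate = 5,668 / 62,099 = 9.13%.
Headline unemployment rate = 3,857 / 61,300 = 6.29%.

Broad underutilization rate ≈ 9.13%; headline unemployment rate ≈ 6.29%.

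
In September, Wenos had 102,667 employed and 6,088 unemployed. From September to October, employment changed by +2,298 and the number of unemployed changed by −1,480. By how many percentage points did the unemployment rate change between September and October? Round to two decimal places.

The unemployment rate changed by −1.39 percentage points.

September: labor force = 102,667 + 6,088 = 108,755; u = 6,088/108,755 = 5.60%.
October: labor force = 104,965 + 4,608 = 109,573; u = 4,608/109,573 = 4.21%.
Change = 4.21% − 5.60% = −1.39 pp.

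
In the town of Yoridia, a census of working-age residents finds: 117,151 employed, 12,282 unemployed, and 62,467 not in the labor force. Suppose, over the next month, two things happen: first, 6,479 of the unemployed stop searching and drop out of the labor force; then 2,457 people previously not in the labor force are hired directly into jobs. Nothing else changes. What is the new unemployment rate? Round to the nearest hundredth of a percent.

Initially, labor force = 117,151 + 12,282 = 129,433, so u = 12,282/129,433 = 9.49%.
After the first change, unemployed and labor force both fall by 6,479 → E = 117,151, U = 5,803, labor force = 122,954.
After the second change, employed and labor force both rise by 2,457; unemployed unchanged → E = 119,608, U = 5,803, labor force = 125,411.
New unemployment rate = 5,803 / 125,411 = 4.63%.

New unemployment rate ≈ 4.63%.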